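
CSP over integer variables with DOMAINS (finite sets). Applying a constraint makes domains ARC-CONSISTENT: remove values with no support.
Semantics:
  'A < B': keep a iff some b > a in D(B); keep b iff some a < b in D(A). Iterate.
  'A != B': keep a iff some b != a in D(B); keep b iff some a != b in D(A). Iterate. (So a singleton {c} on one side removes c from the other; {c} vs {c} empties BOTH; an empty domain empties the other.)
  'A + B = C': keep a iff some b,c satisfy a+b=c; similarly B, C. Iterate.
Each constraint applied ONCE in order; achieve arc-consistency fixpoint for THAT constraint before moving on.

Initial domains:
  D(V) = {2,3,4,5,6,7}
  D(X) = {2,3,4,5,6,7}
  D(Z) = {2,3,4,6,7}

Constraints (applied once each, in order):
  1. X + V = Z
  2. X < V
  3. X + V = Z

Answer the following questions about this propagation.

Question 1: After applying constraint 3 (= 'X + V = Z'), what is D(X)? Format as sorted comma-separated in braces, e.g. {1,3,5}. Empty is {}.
Answer: {2,3,4}

Derivation:
Constraint 1 (X + V = Z) on D(X)={2,3,4,5,6,7} D(V)={2,3,4,5,6,7} D(Z)={2,3,4,6,7}: X {2,3,4,5,6,7}->{2,3,4,5}; V {2,3,4,5,6,7}->{2,3,4,5}; Z {2,3,4,6,7}->{4,6,7}
Constraint 2 (X < V) on D(X)={2,3,4,5} D(V)={2,3,4,5}: X {2,3,4,5}->{2,3,4}; V {2,3,4,5}->{3,4,5}
Constraint 3 (X + V = Z) on D(X)={2,3,4} D(V)={3,4,5} D(Z)={4,6,7}: Z {4,6,7}->{6,7}
So after constraint 3: D(X) = {2,3,4}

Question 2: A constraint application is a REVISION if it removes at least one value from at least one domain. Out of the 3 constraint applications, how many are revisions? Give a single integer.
Answer: 3

Derivation:
Constraint 1 (X + V = Z) on D(X)={2,3,4,5,6,7} D(V)={2,3,4,5,6,7} D(Z)={2,3,4,6,7}: X {2,3,4,5,6,7}->{2,3,4,5}; V {2,3,4,5,6,7}->{2,3,4,5}; Z {2,3,4,6,7}->{4,6,7} => REVISION
Constraint 2 (X < V) on D(X)={2,3,4,5} D(V)={2,3,4,5}: X {2,3,4,5}->{2,3,4}; V {2,3,4,5}->{3,4,5} => REVISION
Constraint 3 (X + V = Z) on D(X)={2,3,4} D(V)={3,4,5} D(Z)={4,6,7}: Z {4,6,7}->{6,7} => REVISION
Total revisions = 3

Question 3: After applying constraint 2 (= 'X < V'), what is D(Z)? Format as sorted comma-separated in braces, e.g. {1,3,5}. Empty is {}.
Constraint 1 (X + V = Z) on D(X)={2,3,4,5,6,7} D(V)={2,3,4,5,6,7} D(Z)={2,3,4,6,7}: X {2,3,4,5,6,7}->{2,3,4,5}; V {2,3,4,5,6,7}->{2,3,4,5}; Z {2,3,4,6,7}->{4,6,7}
Constraint 2 (X < V) on D(X)={2,3,4,5} D(V)={2,3,4,5}: X {2,3,4,5}->{2,3,4}; V {2,3,4,5}->{3,4,5}
So after constraint 2: D(Z) = {4,6,7}

Answer: {4,6,7}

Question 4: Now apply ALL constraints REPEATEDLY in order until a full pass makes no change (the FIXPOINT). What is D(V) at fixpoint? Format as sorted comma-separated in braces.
pass 0 (initial): D(V)={2,3,4,5,6,7}
pass 1: V {2,3,4,5,6,7}->{3,4,5}; X {2,3,4,5,6,7}->{2,3,4}; Z {2,3,4,6,7}->{6,7}
pass 2: no change
Fixpoint after 2 passes: D(V) = {3,4,5}

Answer: {3,4,5}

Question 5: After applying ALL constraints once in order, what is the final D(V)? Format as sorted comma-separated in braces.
Constraint 1 (X + V = Z) on D(X)={2,3,4,5,6,7} D(V)={2,3,4,5,6,7} D(Z)={2,3,4,6,7}: X {2,3,4,5,6,7}->{2,3,4,5}; V {2,3,4,5,6,7}->{2,3,4,5}; Z {2,3,4,6,7}->{4,6,7}
Constraint 2 (X < V) on D(X)={2,3,4,5} D(V)={2,3,4,5}: X {2,3,4,5}->{2,3,4}; V {2,3,4,5}->{3,4,5}
Constraint 3 (X + V = Z) on D(X)={2,3,4} D(V)={3,4,5} D(Z)={4,6,7}: Z {4,6,7}->{6,7}
So after all 3 constraints: D(V) = {3,4,5}

Answer: {3,4,5}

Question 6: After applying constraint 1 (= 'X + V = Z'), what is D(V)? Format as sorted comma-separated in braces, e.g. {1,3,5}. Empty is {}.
Answer: {2,3,4,5}

Derivation:
Constraint 1 (X + V = Z) on D(X)={2,3,4,5,6,7} D(V)={2,3,4,5,6,7} D(Z)={2,3,4,6,7}: X {2,3,4,5,6,7}->{2,3,4,5}; V {2,3,4,5,6,7}->{2,3,4,5}; Z {2,3,4,6,7}->{4,6,7}
So after constraint 1: D(V) = {2,3,4,5}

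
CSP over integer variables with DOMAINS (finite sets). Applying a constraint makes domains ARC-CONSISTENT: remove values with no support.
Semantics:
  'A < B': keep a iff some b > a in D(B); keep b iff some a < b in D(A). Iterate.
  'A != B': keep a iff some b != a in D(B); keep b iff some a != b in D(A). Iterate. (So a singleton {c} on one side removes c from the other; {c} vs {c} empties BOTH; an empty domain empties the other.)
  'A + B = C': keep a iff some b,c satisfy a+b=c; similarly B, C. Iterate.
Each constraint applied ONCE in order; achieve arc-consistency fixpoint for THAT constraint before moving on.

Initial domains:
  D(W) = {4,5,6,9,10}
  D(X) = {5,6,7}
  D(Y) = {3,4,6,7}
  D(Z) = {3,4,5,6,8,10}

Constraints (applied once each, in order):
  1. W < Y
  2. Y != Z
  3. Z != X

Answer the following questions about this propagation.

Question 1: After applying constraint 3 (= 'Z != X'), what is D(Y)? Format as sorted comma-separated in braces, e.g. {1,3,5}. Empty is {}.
Answer: {6,7}

Derivation:
Constraint 1 (W < Y) on D(W)={4,5,6,9,10} D(Y)={3,4,6,7}: W {4,5,6,9,10}->{4,5,6}; Y {3,4,6,7}->{6,7}
Constraint 2 (Y != Z) on D(Y)={6,7} D(Z)={3,4,5,6,8,10}: no change
Constraint 3 (Z != X) on D(Z)={3,4,5,6,8,10} D(X)={5,6,7}: no change
So after constraint 3: D(Y) = {6,7}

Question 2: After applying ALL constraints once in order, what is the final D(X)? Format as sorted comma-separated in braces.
Constraint 1 (W < Y) on D(W)={4,5,6,9,10} D(Y)={3,4,6,7}: W {4,5,6,9,10}->{4,5,6}; Y {3,4,6,7}->{6,7}
Constraint 2 (Y != Z) on D(Y)={6,7} D(Z)={3,4,5,6,8,10}: no change
Constraint 3 (Z != X) on D(Z)={3,4,5,6,8,10} D(X)={5,6,7}: no change
So after all 3 constraints: D(X) = {5,6,7}

Answer: {5,6,7}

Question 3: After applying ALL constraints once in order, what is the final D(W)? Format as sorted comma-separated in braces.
Constraint 1 (W < Y) on D(W)={4,5,6,9,10} D(Y)={3,4,6,7}: W {4,5,6,9,10}->{4,5,6}; Y {3,4,6,7}->{6,7}
Constraint 2 (Y != Z) on D(Y)={6,7} D(Z)={3,4,5,6,8,10}: no change
Constraint 3 (Z != X) on D(Z)={3,4,5,6,8,10} D(X)={5,6,7}: no change
So after all 3 constraints: D(W) = {4,5,6}

Answer: {4,5,6}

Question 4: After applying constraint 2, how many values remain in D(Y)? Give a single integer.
Answer: 2

Derivation:
Constraint 1 (W < Y) on D(W)={4,5,6,9,10} D(Y)={3,4,6,7}: W {4,5,6,9,10}->{4,5,6}; Y {3,4,6,7}->{6,7}
Constraint 2 (Y != Z) on D(Y)={6,7} D(Z)={3,4,5,6,8,10}: no change
So after constraint 2: D(Y)={6,7}, size = 2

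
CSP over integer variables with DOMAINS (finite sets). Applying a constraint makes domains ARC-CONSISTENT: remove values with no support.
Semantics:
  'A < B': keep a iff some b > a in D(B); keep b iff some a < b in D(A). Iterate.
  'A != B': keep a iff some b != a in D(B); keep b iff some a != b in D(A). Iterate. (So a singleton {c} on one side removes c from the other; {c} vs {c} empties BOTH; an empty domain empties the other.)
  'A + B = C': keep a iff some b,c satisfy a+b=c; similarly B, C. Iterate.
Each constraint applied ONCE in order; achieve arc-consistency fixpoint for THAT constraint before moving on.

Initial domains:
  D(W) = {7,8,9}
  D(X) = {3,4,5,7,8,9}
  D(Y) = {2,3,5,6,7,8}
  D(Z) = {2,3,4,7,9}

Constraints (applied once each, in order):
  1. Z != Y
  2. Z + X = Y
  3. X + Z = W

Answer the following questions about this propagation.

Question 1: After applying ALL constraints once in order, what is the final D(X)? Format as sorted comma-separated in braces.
Constraint 1 (Z != Y) on D(Z)={2,3,4,7,9} D(Y)={2,3,5,6,7,8}: no change
Constraint 2 (Z + X = Y) on D(Z)={2,3,4,7,9} D(X)={3,4,5,7,8,9} D(Y)={2,3,5,6,7,8}: Z {2,3,4,7,9}->{2,3,4}; X {3,4,5,7,8,9}->{3,4,5}; Y {2,3,5,6,7,8}->{5,6,7,8}
Constraint 3 (X + Z = W) on D(X)={3,4,5} D(Z)={2,3,4} D(W)={7,8,9}: no change
So after all 3 constraints: D(X) = {3,4,5}

Answer: {3,4,5}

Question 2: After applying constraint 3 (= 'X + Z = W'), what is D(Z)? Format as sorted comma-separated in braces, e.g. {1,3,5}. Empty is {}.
Constraint 1 (Z != Y) on D(Z)={2,3,4,7,9} D(Y)={2,3,5,6,7,8}: no change
Constraint 2 (Z + X = Y) on D(Z)={2,3,4,7,9} D(X)={3,4,5,7,8,9} D(Y)={2,3,5,6,7,8}: Z {2,3,4,7,9}->{2,3,4}; X {3,4,5,7,8,9}->{3,4,5}; Y {2,3,5,6,7,8}->{5,6,7,8}
Constraint 3 (X + Z = W) on D(X)={3,4,5} D(Z)={2,3,4} D(W)={7,8,9}: no change
So after constraint 3: D(Z) = {2,3,4}

Answer: {2,3,4}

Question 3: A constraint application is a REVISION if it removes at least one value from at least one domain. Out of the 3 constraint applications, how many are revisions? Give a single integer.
Constraint 1 (Z != Y) on D(Z)={2,3,4,7,9} D(Y)={2,3,5,6,7,8}: no change => not a revision
Constraint 2 (Z + X = Y) on D(Z)={2,3,4,7,9} D(X)={3,4,5,7,8,9} D(Y)={2,3,5,6,7,8}: Z {2,3,4,7,9}->{2,3,4}; X {3,4,5,7,8,9}->{3,4,5}; Y {2,3,5,6,7,8}->{5,6,7,8} => REVISION
Constraint 3 (X + Z = W) on D(X)={3,4,5} D(Z)={2,3,4} D(W)={7,8,9}: no change => not a revision
Total revisions = 1

Answer: 1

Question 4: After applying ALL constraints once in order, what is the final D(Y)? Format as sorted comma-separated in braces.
Answer: {5,6,7,8}

Derivation:
Constraint 1 (Z != Y) on D(Z)={2,3,4,7,9} D(Y)={2,3,5,6,7,8}: no change
Constraint 2 (Z + X = Y) on D(Z)={2,3,4,7,9} D(X)={3,4,5,7,8,9} D(Y)={2,3,5,6,7,8}: Z {2,3,4,7,9}->{2,3,4}; X {3,4,5,7,8,9}->{3,4,5}; Y {2,3,5,6,7,8}->{5,6,7,8}
Constraint 3 (X + Z = W) on D(X)={3,4,5} D(Z)={2,3,4} D(W)={7,8,9}: no change
So after all 3 constraints: D(Y) = {5,6,7,8}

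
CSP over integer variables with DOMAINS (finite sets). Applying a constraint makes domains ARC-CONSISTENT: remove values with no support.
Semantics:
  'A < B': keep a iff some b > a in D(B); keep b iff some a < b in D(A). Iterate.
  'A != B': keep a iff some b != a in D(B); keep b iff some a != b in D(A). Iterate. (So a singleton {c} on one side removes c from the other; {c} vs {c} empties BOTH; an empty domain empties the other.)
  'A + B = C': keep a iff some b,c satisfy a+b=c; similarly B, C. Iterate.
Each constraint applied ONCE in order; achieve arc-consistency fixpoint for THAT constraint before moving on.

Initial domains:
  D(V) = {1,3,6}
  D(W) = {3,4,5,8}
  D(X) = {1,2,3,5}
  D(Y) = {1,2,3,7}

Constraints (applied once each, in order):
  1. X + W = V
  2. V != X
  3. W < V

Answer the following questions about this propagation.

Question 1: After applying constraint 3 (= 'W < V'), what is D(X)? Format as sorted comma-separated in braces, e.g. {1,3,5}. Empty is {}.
Constraint 1 (X + W = V) on D(X)={1,2,3,5} D(W)={3,4,5,8} D(V)={1,3,6}: X {1,2,3,5}->{1,2,3}; W {3,4,5,8}->{3,4,5}; V {1,3,6}->{6}
Constraint 2 (V != X) on D(V)={6} D(X)={1,2,3}: no change
Constraint 3 (W < V) on D(W)={3,4,5} D(V)={6}: no change
So after constraint 3: D(X) = {1,2,3}

Answer: {1,2,3}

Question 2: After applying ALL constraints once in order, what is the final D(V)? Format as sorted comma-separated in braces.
Answer: {6}

Derivation:
Constraint 1 (X + W = V) on D(X)={1,2,3,5} D(W)={3,4,5,8} D(V)={1,3,6}: X {1,2,3,5}->{1,2,3}; W {3,4,5,8}->{3,4,5}; V {1,3,6}->{6}
Constraint 2 (V != X) on D(V)={6} D(X)={1,2,3}: no change
Constraint 3 (W < V) on D(W)={3,4,5} D(V)={6}: no change
So after all 3 constraints: D(V) = {6}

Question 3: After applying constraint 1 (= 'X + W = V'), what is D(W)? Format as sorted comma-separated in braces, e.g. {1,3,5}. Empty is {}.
Constraint 1 (X + W = V) on D(X)={1,2,3,5} D(W)={3,4,5,8} D(V)={1,3,6}: X {1,2,3,5}->{1,2,3}; W {3,4,5,8}->{3,4,5}; V {1,3,6}->{6}
So after constraint 1: D(W) = {3,4,5}

Answer: {3,4,5}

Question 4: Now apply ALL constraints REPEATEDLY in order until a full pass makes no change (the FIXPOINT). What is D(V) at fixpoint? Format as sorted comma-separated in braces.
Answer: {6}

Derivation:
pass 0 (initial): D(V)={1,3,6}
pass 1: V {1,3,6}->{6}; W {3,4,5,8}->{3,4,5}; X {1,2,3,5}->{1,2,3}
pass 2: no change
Fixpoint after 2 passes: D(V) = {6}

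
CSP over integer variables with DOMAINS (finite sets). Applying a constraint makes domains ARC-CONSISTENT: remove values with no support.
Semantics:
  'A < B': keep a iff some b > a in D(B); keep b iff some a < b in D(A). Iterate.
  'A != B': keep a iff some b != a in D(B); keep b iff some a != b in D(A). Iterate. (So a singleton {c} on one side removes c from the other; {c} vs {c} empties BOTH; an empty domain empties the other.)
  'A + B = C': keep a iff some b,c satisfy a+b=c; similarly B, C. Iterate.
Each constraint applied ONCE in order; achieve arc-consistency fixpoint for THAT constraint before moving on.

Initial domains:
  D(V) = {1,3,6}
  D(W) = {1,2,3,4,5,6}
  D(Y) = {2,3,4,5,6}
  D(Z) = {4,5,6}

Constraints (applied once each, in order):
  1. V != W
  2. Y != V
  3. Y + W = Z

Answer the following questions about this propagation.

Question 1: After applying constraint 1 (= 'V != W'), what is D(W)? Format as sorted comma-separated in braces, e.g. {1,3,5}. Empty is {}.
Answer: {1,2,3,4,5,6}

Derivation:
Constraint 1 (V != W) on D(V)={1,3,6} D(W)={1,2,3,4,5,6}: no change
So after constraint 1: D(W) = {1,2,3,4,5,6}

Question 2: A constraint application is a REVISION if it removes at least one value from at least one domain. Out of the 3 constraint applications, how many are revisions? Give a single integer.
Constraint 1 (V != W) on D(V)={1,3,6} D(W)={1,2,3,4,5,6}: no change => not a revision
Constraint 2 (Y != V) on D(Y)={2,3,4,5,6} D(V)={1,3,6}: no change => not a revision
Constraint 3 (Y + W = Z) on D(Y)={2,3,4,5,6} D(W)={1,2,3,4,5,6} D(Z)={4,5,6}: Y {2,3,4,5,6}->{2,3,4,5}; W {1,2,3,4,5,6}->{1,2,3,4} => REVISION
Total revisions = 1

Answer: 1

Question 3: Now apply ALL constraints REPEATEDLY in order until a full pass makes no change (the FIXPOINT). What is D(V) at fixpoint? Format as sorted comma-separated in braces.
Answer: {1,3,6}

Derivation:
pass 0 (initial): D(V)={1,3,6}
pass 1: W {1,2,3,4,5,6}->{1,2,3,4}; Y {2,3,4,5,6}->{2,3,4,5}
pass 2: no change
Fixpoint after 2 passes: D(V) = {1,3,6}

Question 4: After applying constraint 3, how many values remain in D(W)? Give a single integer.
Answer: 4

Derivation:
Constraint 1 (V != W) on D(V)={1,3,6} D(W)={1,2,3,4,5,6}: no change
Constraint 2 (Y != V) on D(Y)={2,3,4,5,6} D(V)={1,3,6}: no change
Constraint 3 (Y + W = Z) on D(Y)={2,3,4,5,6} D(W)={1,2,3,4,5,6} D(Z)={4,5,6}: Y {2,3,4,5,6}->{2,3,4,5}; W {1,2,3,4,5,6}->{1,2,3,4}
So after constraint 3: D(W)={1,2,3,4}, size = 4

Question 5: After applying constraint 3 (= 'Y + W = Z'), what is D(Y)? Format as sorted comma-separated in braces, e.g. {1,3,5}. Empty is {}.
Constraint 1 (V != W) on D(V)={1,3,6} D(W)={1,2,3,4,5,6}: no change
Constraint 2 (Y != V) on D(Y)={2,3,4,5,6} D(V)={1,3,6}: no change
Constraint 3 (Y + W = Z) on D(Y)={2,3,4,5,6} D(W)={1,2,3,4,5,6} D(Z)={4,5,6}: Y {2,3,4,5,6}->{2,3,4,5}; W {1,2,3,4,5,6}->{1,2,3,4}
So after constraint 3: D(Y) = {2,3,4,5}

Answer: {2,3,4,5}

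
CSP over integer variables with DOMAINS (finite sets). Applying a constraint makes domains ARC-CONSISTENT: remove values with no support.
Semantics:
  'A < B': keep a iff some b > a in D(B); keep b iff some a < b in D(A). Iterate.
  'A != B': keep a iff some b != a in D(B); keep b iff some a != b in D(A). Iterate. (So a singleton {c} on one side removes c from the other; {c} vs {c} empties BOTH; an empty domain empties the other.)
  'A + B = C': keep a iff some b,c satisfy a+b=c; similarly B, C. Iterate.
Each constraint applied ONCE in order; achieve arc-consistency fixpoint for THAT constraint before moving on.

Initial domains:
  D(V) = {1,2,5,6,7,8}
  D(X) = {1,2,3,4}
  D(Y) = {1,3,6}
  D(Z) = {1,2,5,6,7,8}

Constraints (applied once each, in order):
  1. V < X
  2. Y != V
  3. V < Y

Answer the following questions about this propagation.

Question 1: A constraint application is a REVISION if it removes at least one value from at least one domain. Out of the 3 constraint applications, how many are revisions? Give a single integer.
Answer: 2

Derivation:
Constraint 1 (V < X) on D(V)={1,2,5,6,7,8} D(X)={1,2,3,4}: V {1,2,5,6,7,8}->{1,2}; X {1,2,3,4}->{2,3,4} => REVISION
Constraint 2 (Y != V) on D(Y)={1,3,6} D(V)={1,2}: no change => not a revision
Constraint 3 (V < Y) on D(V)={1,2} D(Y)={1,3,6}: Y {1,3,6}->{3,6} => REVISION
Total revisions = 2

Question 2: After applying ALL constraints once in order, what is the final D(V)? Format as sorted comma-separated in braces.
Answer: {1,2}

Derivation:
Constraint 1 (V < X) on D(V)={1,2,5,6,7,8} D(X)={1,2,3,4}: V {1,2,5,6,7,8}->{1,2}; X {1,2,3,4}->{2,3,4}
Constraint 2 (Y != V) on D(Y)={1,3,6} D(V)={1,2}: no change
Constraint 3 (V < Y) on D(V)={1,2} D(Y)={1,3,6}: Y {1,3,6}->{3,6}
So after all 3 constraints: D(V) = {1,2}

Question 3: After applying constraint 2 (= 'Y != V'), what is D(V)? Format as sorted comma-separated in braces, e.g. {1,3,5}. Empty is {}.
Answer: {1,2}

Derivation:
Constraint 1 (V < X) on D(V)={1,2,5,6,7,8} D(X)={1,2,3,4}: V {1,2,5,6,7,8}->{1,2}; X {1,2,3,4}->{2,3,4}
Constraint 2 (Y != V) on D(Y)={1,3,6} D(V)={1,2}: no change
So after constraint 2: D(V) = {1,2}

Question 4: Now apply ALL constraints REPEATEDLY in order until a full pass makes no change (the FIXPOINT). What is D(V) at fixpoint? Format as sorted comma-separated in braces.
Answer: {1,2}

Derivation:
pass 0 (initial): D(V)={1,2,5,6,7,8}
pass 1: V {1,2,5,6,7,8}->{1,2}; X {1,2,3,4}->{2,3,4}; Y {1,3,6}->{3,6}
pass 2: no change
Fixpoint after 2 passes: D(V) = {1,2}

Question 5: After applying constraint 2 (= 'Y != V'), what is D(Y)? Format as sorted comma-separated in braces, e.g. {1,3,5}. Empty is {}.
Constraint 1 (V < X) on D(V)={1,2,5,6,7,8} D(X)={1,2,3,4}: V {1,2,5,6,7,8}->{1,2}; X {1,2,3,4}->{2,3,4}
Constraint 2 (Y != V) on D(Y)={1,3,6} D(V)={1,2}: no change
So after constraint 2: D(Y) = {1,3,6}

Answer: {1,3,6}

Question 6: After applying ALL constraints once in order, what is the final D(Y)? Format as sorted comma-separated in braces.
Answer: {3,6}

Derivation:
Constraint 1 (V < X) on D(V)={1,2,5,6,7,8} D(X)={1,2,3,4}: V {1,2,5,6,7,8}->{1,2}; X {1,2,3,4}->{2,3,4}
Constraint 2 (Y != V) on D(Y)={1,3,6} D(V)={1,2}: no change
Constraint 3 (V < Y) on D(V)={1,2} D(Y)={1,3,6}: Y {1,3,6}->{3,6}
So after all 3 constraints: D(Y) = {3,6}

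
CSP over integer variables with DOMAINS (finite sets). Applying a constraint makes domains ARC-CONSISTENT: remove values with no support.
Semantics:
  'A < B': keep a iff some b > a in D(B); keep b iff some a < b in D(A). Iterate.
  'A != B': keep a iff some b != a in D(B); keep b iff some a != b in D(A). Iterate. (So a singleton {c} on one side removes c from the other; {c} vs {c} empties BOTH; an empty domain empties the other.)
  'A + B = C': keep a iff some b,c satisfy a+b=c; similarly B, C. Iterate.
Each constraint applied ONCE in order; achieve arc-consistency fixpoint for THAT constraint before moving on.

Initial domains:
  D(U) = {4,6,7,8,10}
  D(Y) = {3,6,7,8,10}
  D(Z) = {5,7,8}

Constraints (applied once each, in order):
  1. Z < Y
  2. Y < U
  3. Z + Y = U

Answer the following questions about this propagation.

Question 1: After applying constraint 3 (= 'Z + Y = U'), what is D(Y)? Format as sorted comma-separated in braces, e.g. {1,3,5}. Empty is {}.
Answer: {}

Derivation:
Constraint 1 (Z < Y) on D(Z)={5,7,8} D(Y)={3,6,7,8,10}: Y {3,6,7,8,10}->{6,7,8,10}
Constraint 2 (Y < U) on D(Y)={6,7,8,10} D(U)={4,6,7,8,10}: Y {6,7,8,10}->{6,7,8}; U {4,6,7,8,10}->{7,8,10}
Constraint 3 (Z + Y = U) on D(Z)={5,7,8} D(Y)={6,7,8} D(U)={7,8,10}: Z {5,7,8}->{}; Y {6,7,8}->{}; U {7,8,10}->{}
So after constraint 3: D(Y) = {}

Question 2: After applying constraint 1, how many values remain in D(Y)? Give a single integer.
Answer: 4

Derivation:
Constraint 1 (Z < Y) on D(Z)={5,7,8} D(Y)={3,6,7,8,10}: Y {3,6,7,8,10}->{6,7,8,10}
So after constraint 1: D(Y)={6,7,8,10}, size = 4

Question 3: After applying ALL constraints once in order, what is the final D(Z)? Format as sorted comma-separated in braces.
Constraint 1 (Z < Y) on D(Z)={5,7,8} D(Y)={3,6,7,8,10}: Y {3,6,7,8,10}->{6,7,8,10}
Constraint 2 (Y < U) on D(Y)={6,7,8,10} D(U)={4,6,7,8,10}: Y {6,7,8,10}->{6,7,8}; U {4,6,7,8,10}->{7,8,10}
Constraint 3 (Z + Y = U) on D(Z)={5,7,8} D(Y)={6,7,8} D(U)={7,8,10}: Z {5,7,8}->{}; Y {6,7,8}->{}; U {7,8,10}->{}
So after all 3 constraints: D(Z) = {}

Answer: {}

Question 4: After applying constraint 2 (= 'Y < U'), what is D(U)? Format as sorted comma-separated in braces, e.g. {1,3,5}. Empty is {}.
Constraint 1 (Z < Y) on D(Z)={5,7,8} D(Y)={3,6,7,8,10}: Y {3,6,7,8,10}->{6,7,8,10}
Constraint 2 (Y < U) on D(Y)={6,7,8,10} D(U)={4,6,7,8,10}: Y {6,7,8,10}->{6,7,8}; U {4,6,7,8,10}->{7,8,10}
So after constraint 2: D(U) = {7,8,10}

Answer: {7,8,10}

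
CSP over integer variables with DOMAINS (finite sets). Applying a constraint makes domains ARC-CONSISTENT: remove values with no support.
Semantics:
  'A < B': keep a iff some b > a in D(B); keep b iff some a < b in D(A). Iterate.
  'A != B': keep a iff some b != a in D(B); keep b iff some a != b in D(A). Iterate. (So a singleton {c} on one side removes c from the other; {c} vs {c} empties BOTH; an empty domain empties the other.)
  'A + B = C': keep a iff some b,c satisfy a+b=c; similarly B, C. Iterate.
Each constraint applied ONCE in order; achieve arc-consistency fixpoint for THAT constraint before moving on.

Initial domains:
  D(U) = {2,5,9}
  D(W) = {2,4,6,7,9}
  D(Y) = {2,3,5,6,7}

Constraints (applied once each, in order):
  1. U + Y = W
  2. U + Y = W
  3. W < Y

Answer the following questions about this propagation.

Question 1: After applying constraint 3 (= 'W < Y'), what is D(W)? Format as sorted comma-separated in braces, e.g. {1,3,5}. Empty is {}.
Constraint 1 (U + Y = W) on D(U)={2,5,9} D(Y)={2,3,5,6,7} D(W)={2,4,6,7,9}: U {2,5,9}->{2,5}; Y {2,3,5,6,7}->{2,5,7}; W {2,4,6,7,9}->{4,7,9}
Constraint 2 (U + Y = W) on D(U)={2,5} D(Y)={2,5,7} D(W)={4,7,9}: no change
Constraint 3 (W < Y) on D(W)={4,7,9} D(Y)={2,5,7}: W {4,7,9}->{4}; Y {2,5,7}->{5,7}
So after constraint 3: D(W) = {4}

Answer: {4}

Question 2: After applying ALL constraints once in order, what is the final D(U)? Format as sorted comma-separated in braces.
Answer: {2,5}

Derivation:
Constraint 1 (U + Y = W) on D(U)={2,5,9} D(Y)={2,3,5,6,7} D(W)={2,4,6,7,9}: U {2,5,9}->{2,5}; Y {2,3,5,6,7}->{2,5,7}; W {2,4,6,7,9}->{4,7,9}
Constraint 2 (U + Y = W) on D(U)={2,5} D(Y)={2,5,7} D(W)={4,7,9}: no change
Constraint 3 (W < Y) on D(W)={4,7,9} D(Y)={2,5,7}: W {4,7,9}->{4}; Y {2,5,7}->{5,7}
So after all 3 constraints: D(U) = {2,5}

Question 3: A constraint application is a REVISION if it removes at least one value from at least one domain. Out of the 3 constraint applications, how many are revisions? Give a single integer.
Constraint 1 (U + Y = W) on D(U)={2,5,9} D(Y)={2,3,5,6,7} D(W)={2,4,6,7,9}: U {2,5,9}->{2,5}; Y {2,3,5,6,7}->{2,5,7}; W {2,4,6,7,9}->{4,7,9} => REVISION
Constraint 2 (U + Y = W) on D(U)={2,5} D(Y)={2,5,7} D(W)={4,7,9}: no change => not a revision
Constraint 3 (W < Y) on D(W)={4,7,9} D(Y)={2,5,7}: W {4,7,9}->{4}; Y {2,5,7}->{5,7} => REVISION
Total revisions = 2

Answer: 2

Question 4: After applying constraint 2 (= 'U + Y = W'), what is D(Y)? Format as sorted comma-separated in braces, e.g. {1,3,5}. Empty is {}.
Constraint 1 (U + Y = W) on D(U)={2,5,9} D(Y)={2,3,5,6,7} D(W)={2,4,6,7,9}: U {2,5,9}->{2,5}; Y {2,3,5,6,7}->{2,5,7}; W {2,4,6,7,9}->{4,7,9}
Constraint 2 (U + Y = W) on D(U)={2,5} D(Y)={2,5,7} D(W)={4,7,9}: no change
So after constraint 2: D(Y) = {2,5,7}

Answer: {2,5,7}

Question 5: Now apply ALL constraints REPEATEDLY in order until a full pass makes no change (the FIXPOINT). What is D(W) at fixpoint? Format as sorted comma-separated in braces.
Answer: {}

Derivation:
pass 0 (initial): D(W)={2,4,6,7,9}
pass 1: U {2,5,9}->{2,5}; W {2,4,6,7,9}->{4}; Y {2,3,5,6,7}->{5,7}
pass 2: U {2,5}->{}; W {4}->{}; Y {5,7}->{}
pass 3: no change
Fixpoint after 3 passes: D(W) = {}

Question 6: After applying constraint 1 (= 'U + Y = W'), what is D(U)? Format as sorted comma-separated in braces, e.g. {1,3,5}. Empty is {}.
Answer: {2,5}

Derivation:
Constraint 1 (U + Y = W) on D(U)={2,5,9} D(Y)={2,3,5,6,7} D(W)={2,4,6,7,9}: U {2,5,9}->{2,5}; Y {2,3,5,6,7}->{2,5,7}; W {2,4,6,7,9}->{4,7,9}
So after constraint 1: D(U) = {2,5}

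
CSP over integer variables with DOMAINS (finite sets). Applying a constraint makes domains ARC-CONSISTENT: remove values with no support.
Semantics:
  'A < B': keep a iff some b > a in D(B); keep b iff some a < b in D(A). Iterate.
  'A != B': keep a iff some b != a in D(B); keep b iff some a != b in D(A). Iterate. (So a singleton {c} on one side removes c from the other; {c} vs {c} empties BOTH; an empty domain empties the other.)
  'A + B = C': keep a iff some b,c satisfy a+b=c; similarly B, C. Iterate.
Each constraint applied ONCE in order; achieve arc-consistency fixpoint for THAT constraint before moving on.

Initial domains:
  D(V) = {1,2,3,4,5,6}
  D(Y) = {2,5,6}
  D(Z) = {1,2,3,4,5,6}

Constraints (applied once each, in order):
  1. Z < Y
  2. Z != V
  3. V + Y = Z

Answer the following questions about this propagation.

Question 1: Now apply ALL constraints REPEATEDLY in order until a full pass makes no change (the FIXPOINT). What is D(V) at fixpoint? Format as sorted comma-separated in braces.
Answer: {}

Derivation:
pass 0 (initial): D(V)={1,2,3,4,5,6}
pass 1: V {1,2,3,4,5,6}->{1,2,3}; Y {2,5,6}->{2}; Z {1,2,3,4,5,6}->{3,4,5}
pass 2: V {1,2,3}->{}; Y {2}->{}; Z {3,4,5}->{}
pass 3: no change
Fixpoint after 3 passes: D(V) = {}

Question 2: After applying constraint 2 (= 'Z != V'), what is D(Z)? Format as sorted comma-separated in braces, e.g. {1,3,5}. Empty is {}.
Constraint 1 (Z < Y) on D(Z)={1,2,3,4,5,6} D(Y)={2,5,6}: Z {1,2,3,4,5,6}->{1,2,3,4,5}
Constraint 2 (Z != V) on D(Z)={1,2,3,4,5} D(V)={1,2,3,4,5,6}: no change
So after constraint 2: D(Z) = {1,2,3,4,5}

Answer: {1,2,3,4,5}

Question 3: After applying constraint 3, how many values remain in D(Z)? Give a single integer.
Constraint 1 (Z < Y) on D(Z)={1,2,3,4,5,6} D(Y)={2,5,6}: Z {1,2,3,4,5,6}->{1,2,3,4,5}
Constraint 2 (Z != V) on D(Z)={1,2,3,4,5} D(V)={1,2,3,4,5,6}: no change
Constraint 3 (V + Y = Z) on D(V)={1,2,3,4,5,6} D(Y)={2,5,6} D(Z)={1,2,3,4,5}: V {1,2,3,4,5,6}->{1,2,3}; Y {2,5,6}->{2}; Z {1,2,3,4,5}->{3,4,5}
So after constraint 3: D(Z)={3,4,5}, size = 3

Answer: 3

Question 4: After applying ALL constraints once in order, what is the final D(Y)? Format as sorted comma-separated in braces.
Answer: {2}

Derivation:
Constraint 1 (Z < Y) on D(Z)={1,2,3,4,5,6} D(Y)={2,5,6}: Z {1,2,3,4,5,6}->{1,2,3,4,5}
Constraint 2 (Z != V) on D(Z)={1,2,3,4,5} D(V)={1,2,3,4,5,6}: no change
Constraint 3 (V + Y = Z) on D(V)={1,2,3,4,5,6} D(Y)={2,5,6} D(Z)={1,2,3,4,5}: V {1,2,3,4,5,6}->{1,2,3}; Y {2,5,6}->{2}; Z {1,2,3,4,5}->{3,4,5}
So after all 3 constraints: D(Y) = {2}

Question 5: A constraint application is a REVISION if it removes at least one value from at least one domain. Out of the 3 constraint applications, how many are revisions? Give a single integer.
Answer: 2

Derivation:
Constraint 1 (Z < Y) on D(Z)={1,2,3,4,5,6} D(Y)={2,5,6}: Z {1,2,3,4,5,6}->{1,2,3,4,5} => REVISION
Constraint 2 (Z != V) on D(Z)={1,2,3,4,5} D(V)={1,2,3,4,5,6}: no change => not a revision
Constraint 3 (V + Y = Z) on D(V)={1,2,3,4,5,6} D(Y)={2,5,6} D(Z)={1,2,3,4,5}: V {1,2,3,4,5,6}->{1,2,3}; Y {2,5,6}->{2}; Z {1,2,3,4,5}->{3,4,5} => REVISION
Total revisions = 2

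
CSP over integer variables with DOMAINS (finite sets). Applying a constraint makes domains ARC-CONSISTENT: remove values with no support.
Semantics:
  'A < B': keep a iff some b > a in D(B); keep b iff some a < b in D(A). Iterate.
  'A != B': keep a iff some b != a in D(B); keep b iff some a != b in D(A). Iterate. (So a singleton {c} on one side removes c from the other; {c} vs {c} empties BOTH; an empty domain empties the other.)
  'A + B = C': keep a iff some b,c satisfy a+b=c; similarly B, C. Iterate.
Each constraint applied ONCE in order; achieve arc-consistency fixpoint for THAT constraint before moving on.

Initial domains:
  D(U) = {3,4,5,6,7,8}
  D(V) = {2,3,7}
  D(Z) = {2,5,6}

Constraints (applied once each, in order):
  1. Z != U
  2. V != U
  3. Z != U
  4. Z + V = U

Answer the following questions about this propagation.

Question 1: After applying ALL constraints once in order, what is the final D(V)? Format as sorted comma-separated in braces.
Constraint 1 (Z != U) on D(Z)={2,5,6} D(U)={3,4,5,6,7,8}: no change
Constraint 2 (V != U) on D(V)={2,3,7} D(U)={3,4,5,6,7,8}: no change
Constraint 3 (Z != U) on D(Z)={2,5,6} D(U)={3,4,5,6,7,8}: no change
Constraint 4 (Z + V = U) on D(Z)={2,5,6} D(V)={2,3,7} D(U)={3,4,5,6,7,8}: V {2,3,7}->{2,3}; U {3,4,5,6,7,8}->{4,5,7,8}
So after all 4 constraints: D(V) = {2,3}

Answer: {2,3}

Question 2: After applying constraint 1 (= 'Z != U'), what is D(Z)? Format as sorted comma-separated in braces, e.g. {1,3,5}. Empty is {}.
Constraint 1 (Z != U) on D(Z)={2,5,6} D(U)={3,4,5,6,7,8}: no change
So after constraint 1: D(Z) = {2,5,6}

Answer: {2,5,6}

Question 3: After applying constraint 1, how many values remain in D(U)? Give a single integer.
Answer: 6

Derivation:
Constraint 1 (Z != U) on D(Z)={2,5,6} D(U)={3,4,5,6,7,8}: no change
So after constraint 1: D(U)={3,4,5,6,7,8}, size = 6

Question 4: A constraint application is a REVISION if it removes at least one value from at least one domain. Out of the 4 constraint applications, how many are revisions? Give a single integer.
Constraint 1 (Z != U) on D(Z)={2,5,6} D(U)={3,4,5,6,7,8}: no change => not a revision
Constraint 2 (V != U) on D(V)={2,3,7} D(U)={3,4,5,6,7,8}: no change => not a revision
Constraint 3 (Z != U) on D(Z)={2,5,6} D(U)={3,4,5,6,7,8}: no change => not a revision
Constraint 4 (Z + V = U) on D(Z)={2,5,6} D(V)={2,3,7} D(U)={3,4,5,6,7,8}: V {2,3,7}->{2,3}; U {3,4,5,6,7,8}->{4,5,7,8} => REVISION
Total revisions = 1

Answer: 1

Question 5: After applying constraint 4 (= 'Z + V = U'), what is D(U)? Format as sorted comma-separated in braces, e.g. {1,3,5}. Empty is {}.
Constraint 1 (Z != U) on D(Z)={2,5,6} D(U)={3,4,5,6,7,8}: no change
Constraint 2 (V != U) on D(V)={2,3,7} D(U)={3,4,5,6,7,8}: no change
Constraint 3 (Z != U) on D(Z)={2,5,6} D(U)={3,4,5,6,7,8}: no change
Constraint 4 (Z + V = U) on D(Z)={2,5,6} D(V)={2,3,7} D(U)={3,4,5,6,7,8}: V {2,3,7}->{2,3}; U {3,4,5,6,7,8}->{4,5,7,8}
So after constraint 4: D(U) = {4,5,7,8}

Answer: {4,5,7,8}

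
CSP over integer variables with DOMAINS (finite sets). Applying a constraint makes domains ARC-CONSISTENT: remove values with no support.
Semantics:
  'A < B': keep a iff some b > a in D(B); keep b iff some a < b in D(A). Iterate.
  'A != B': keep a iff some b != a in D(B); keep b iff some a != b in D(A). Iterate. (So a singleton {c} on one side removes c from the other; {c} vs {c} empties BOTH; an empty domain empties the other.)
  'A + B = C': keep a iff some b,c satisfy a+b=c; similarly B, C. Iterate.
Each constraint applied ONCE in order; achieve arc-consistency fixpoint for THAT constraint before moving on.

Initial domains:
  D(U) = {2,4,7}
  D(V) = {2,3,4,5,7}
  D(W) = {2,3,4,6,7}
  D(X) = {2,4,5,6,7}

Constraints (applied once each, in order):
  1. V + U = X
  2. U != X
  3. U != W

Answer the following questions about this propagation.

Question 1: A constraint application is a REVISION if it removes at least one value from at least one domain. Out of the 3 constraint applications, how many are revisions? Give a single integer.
Answer: 1

Derivation:
Constraint 1 (V + U = X) on D(V)={2,3,4,5,7} D(U)={2,4,7} D(X)={2,4,5,6,7}: V {2,3,4,5,7}->{2,3,4,5}; U {2,4,7}->{2,4}; X {2,4,5,6,7}->{4,5,6,7} => REVISION
Constraint 2 (U != X) on D(U)={2,4} D(X)={4,5,6,7}: no change => not a revision
Constraint 3 (U != W) on D(U)={2,4} D(W)={2,3,4,6,7}: no change => not a revision
Total revisions = 1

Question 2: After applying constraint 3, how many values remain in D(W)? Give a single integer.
Constraint 1 (V + U = X) on D(V)={2,3,4,5,7} D(U)={2,4,7} D(X)={2,4,5,6,7}: V {2,3,4,5,7}->{2,3,4,5}; U {2,4,7}->{2,4}; X {2,4,5,6,7}->{4,5,6,7}
Constraint 2 (U != X) on D(U)={2,4} D(X)={4,5,6,7}: no change
Constraint 3 (U != W) on D(U)={2,4} D(W)={2,3,4,6,7}: no change
So after constraint 3: D(W)={2,3,4,6,7}, size = 5

Answer: 5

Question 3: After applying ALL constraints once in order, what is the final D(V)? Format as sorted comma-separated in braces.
Answer: {2,3,4,5}

Derivation:
Constraint 1 (V + U = X) on D(V)={2,3,4,5,7} D(U)={2,4,7} D(X)={2,4,5,6,7}: V {2,3,4,5,7}->{2,3,4,5}; U {2,4,7}->{2,4}; X {2,4,5,6,7}->{4,5,6,7}
Constraint 2 (U != X) on D(U)={2,4} D(X)={4,5,6,7}: no change
Constraint 3 (U != W) on D(U)={2,4} D(W)={2,3,4,6,7}: no change
So after all 3 constraints: D(V) = {2,3,4,5}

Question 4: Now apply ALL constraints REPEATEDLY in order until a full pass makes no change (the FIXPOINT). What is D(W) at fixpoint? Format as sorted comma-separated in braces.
pass 0 (initial): D(W)={2,3,4,6,7}
pass 1: U {2,4,7}->{2,4}; V {2,3,4,5,7}->{2,3,4,5}; X {2,4,5,6,7}->{4,5,6,7}
pass 2: no change
Fixpoint after 2 passes: D(W) = {2,3,4,6,7}

Answer: {2,3,4,6,7}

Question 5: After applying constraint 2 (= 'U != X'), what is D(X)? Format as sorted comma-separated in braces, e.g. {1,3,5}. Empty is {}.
Constraint 1 (V + U = X) on D(V)={2,3,4,5,7} D(U)={2,4,7} D(X)={2,4,5,6,7}: V {2,3,4,5,7}->{2,3,4,5}; U {2,4,7}->{2,4}; X {2,4,5,6,7}->{4,5,6,7}
Constraint 2 (U != X) on D(U)={2,4} D(X)={4,5,6,7}: no change
So after constraint 2: D(X) = {4,5,6,7}

Answer: {4,5,6,7}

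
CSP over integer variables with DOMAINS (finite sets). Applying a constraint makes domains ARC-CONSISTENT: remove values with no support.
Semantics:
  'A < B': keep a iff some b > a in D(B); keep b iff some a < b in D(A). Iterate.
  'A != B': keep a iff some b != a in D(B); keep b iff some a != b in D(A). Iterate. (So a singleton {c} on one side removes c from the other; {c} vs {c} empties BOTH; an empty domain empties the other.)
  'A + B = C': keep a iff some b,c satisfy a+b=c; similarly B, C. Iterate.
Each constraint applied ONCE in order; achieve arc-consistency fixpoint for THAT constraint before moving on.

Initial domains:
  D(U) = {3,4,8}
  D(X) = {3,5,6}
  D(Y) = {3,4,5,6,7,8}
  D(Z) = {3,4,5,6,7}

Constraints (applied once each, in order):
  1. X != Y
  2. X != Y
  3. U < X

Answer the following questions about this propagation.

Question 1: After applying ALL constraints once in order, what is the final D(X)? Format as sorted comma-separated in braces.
Constraint 1 (X != Y) on D(X)={3,5,6} D(Y)={3,4,5,6,7,8}: no change
Constraint 2 (X != Y) on D(X)={3,5,6} D(Y)={3,4,5,6,7,8}: no change
Constraint 3 (U < X) on D(U)={3,4,8} D(X)={3,5,6}: U {3,4,8}->{3,4}; X {3,5,6}->{5,6}
So after all 3 constraints: D(X) = {5,6}

Answer: {5,6}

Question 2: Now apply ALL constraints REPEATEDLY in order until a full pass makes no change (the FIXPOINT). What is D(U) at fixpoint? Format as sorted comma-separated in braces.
pass 0 (initial): D(U)={3,4,8}
pass 1: U {3,4,8}->{3,4}; X {3,5,6}->{5,6}
pass 2: no change
Fixpoint after 2 passes: D(U) = {3,4}

Answer: {3,4}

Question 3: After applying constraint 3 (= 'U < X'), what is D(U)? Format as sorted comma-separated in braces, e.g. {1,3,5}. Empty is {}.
Answer: {3,4}

Derivation:
Constraint 1 (X != Y) on D(X)={3,5,6} D(Y)={3,4,5,6,7,8}: no change
Constraint 2 (X != Y) on D(X)={3,5,6} D(Y)={3,4,5,6,7,8}: no change
Constraint 3 (U < X) on D(U)={3,4,8} D(X)={3,5,6}: U {3,4,8}->{3,4}; X {3,5,6}->{5,6}
So after constraint 3: D(U) = {3,4}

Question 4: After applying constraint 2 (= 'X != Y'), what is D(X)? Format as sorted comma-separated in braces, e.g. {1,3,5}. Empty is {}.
Answer: {3,5,6}

Derivation:
Constraint 1 (X != Y) on D(X)={3,5,6} D(Y)={3,4,5,6,7,8}: no change
Constraint 2 (X != Y) on D(X)={3,5,6} D(Y)={3,4,5,6,7,8}: no change
So after constraint 2: D(X) = {3,5,6}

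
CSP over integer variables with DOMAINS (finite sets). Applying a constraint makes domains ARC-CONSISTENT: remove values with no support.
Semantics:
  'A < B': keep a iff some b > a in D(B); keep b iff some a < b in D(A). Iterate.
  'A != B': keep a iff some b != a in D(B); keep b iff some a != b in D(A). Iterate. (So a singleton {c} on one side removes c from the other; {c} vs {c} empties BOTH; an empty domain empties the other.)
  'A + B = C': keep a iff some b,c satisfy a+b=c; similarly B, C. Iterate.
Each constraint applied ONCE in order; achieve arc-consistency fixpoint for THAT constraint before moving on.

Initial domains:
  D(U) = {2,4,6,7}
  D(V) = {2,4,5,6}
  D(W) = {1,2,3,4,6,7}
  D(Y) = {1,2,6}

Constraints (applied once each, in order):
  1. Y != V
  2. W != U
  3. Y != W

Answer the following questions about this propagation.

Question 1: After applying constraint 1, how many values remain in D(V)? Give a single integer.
Constraint 1 (Y != V) on D(Y)={1,2,6} D(V)={2,4,5,6}: no change
So after constraint 1: D(V)={2,4,5,6}, size = 4

Answer: 4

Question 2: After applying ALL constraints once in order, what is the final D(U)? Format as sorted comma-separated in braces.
Constraint 1 (Y != V) on D(Y)={1,2,6} D(V)={2,4,5,6}: no change
Constraint 2 (W != U) on D(W)={1,2,3,4,6,7} D(U)={2,4,6,7}: no change
Constraint 3 (Y != W) on D(Y)={1,2,6} D(W)={1,2,3,4,6,7}: no change
So after all 3 constraints: D(U) = {2,4,6,7}

Answer: {2,4,6,7}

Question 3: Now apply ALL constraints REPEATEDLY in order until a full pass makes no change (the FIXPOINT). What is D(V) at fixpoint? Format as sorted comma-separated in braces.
Answer: {2,4,5,6}

Derivation:
pass 0 (initial): D(V)={2,4,5,6}
pass 1: no change
Fixpoint after 1 passes: D(V) = {2,4,5,6}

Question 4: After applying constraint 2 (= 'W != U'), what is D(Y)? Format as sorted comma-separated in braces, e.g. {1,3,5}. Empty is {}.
Answer: {1,2,6}

Derivation:
Constraint 1 (Y != V) on D(Y)={1,2,6} D(V)={2,4,5,6}: no change
Constraint 2 (W != U) on D(W)={1,2,3,4,6,7} D(U)={2,4,6,7}: no change
So after constraint 2: D(Y) = {1,2,6}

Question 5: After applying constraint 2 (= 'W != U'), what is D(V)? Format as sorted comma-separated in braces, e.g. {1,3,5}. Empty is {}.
Constraint 1 (Y != V) on D(Y)={1,2,6} D(V)={2,4,5,6}: no change
Constraint 2 (W != U) on D(W)={1,2,3,4,6,7} D(U)={2,4,6,7}: no change
So after constraint 2: D(V) = {2,4,5,6}

Answer: {2,4,5,6}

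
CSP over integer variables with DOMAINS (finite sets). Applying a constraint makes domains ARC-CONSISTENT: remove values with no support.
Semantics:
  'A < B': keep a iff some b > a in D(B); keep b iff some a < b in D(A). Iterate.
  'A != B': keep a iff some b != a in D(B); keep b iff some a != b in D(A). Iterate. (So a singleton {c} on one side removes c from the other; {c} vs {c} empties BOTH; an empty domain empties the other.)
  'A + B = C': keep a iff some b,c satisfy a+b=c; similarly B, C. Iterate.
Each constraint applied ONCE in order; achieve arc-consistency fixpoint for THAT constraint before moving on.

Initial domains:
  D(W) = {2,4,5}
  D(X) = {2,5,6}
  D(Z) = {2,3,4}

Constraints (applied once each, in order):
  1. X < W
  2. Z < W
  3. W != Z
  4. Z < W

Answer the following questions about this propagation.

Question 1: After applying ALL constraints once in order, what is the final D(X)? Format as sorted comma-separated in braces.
Answer: {2}

Derivation:
Constraint 1 (X < W) on D(X)={2,5,6} D(W)={2,4,5}: X {2,5,6}->{2}; W {2,4,5}->{4,5}
Constraint 2 (Z < W) on D(Z)={2,3,4} D(W)={4,5}: no change
Constraint 3 (W != Z) on D(W)={4,5} D(Z)={2,3,4}: no change
Constraint 4 (Z < W) on D(Z)={2,3,4} D(W)={4,5}: no change
So after all 4 constraints: D(X) = {2}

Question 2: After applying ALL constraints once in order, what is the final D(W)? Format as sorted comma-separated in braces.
Answer: {4,5}

Derivation:
Constraint 1 (X < W) on D(X)={2,5,6} D(W)={2,4,5}: X {2,5,6}->{2}; W {2,4,5}->{4,5}
Constraint 2 (Z < W) on D(Z)={2,3,4} D(W)={4,5}: no change
Constraint 3 (W != Z) on D(W)={4,5} D(Z)={2,3,4}: no change
Constraint 4 (Z < W) on D(Z)={2,3,4} D(W)={4,5}: no change
So after all 4 constraints: D(W) = {4,5}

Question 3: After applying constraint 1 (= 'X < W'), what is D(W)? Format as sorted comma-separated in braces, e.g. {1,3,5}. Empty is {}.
Constraint 1 (X < W) on D(X)={2,5,6} D(W)={2,4,5}: X {2,5,6}->{2}; W {2,4,5}->{4,5}
So after constraint 1: D(W) = {4,5}

Answer: {4,5}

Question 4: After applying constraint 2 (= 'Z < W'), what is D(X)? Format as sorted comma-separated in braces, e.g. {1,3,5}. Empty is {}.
Constraint 1 (X < W) on D(X)={2,5,6} D(W)={2,4,5}: X {2,5,6}->{2}; W {2,4,5}->{4,5}
Constraint 2 (Z < W) on D(Z)={2,3,4} D(W)={4,5}: no change
So after constraint 2: D(X) = {2}

Answer: {2}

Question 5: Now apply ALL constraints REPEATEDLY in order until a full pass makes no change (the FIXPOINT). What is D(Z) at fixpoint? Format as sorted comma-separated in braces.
pass 0 (initial): D(Z)={2,3,4}
pass 1: W {2,4,5}->{4,5}; X {2,5,6}->{2}
pass 2: no change
Fixpoint after 2 passes: D(Z) = {2,3,4}

Answer: {2,3,4}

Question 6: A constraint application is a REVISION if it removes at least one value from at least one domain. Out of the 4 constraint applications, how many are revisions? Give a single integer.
Answer: 1

Derivation:
Constraint 1 (X < W) on D(X)={2,5,6} D(W)={2,4,5}: X {2,5,6}->{2}; W {2,4,5}->{4,5} => REVISION
Constraint 2 (Z < W) on D(Z)={2,3,4} D(W)={4,5}: no change => not a revision
Constraint 3 (W != Z) on D(W)={4,5} D(Z)={2,3,4}: no change => not a revision
Constraint 4 (Z < W) on D(Z)={2,3,4} D(W)={4,5}: no change => not a revision
Total revisions = 1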